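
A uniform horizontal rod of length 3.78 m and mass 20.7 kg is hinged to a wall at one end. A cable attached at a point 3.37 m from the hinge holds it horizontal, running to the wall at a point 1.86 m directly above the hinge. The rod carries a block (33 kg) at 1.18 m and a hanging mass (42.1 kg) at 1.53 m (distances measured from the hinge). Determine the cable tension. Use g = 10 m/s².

T ≈ 875 N

Sum moments about the hinge (the unknown hinge reaction has zero arm there).
Beam weight: 20.7 × 10 = 207 N down at 1.89 m → arm 1.89 m, τ = 207 × 1.89 = 391.2 N·m clockwise.
Block: 33 × 10 = 330 N down at 1.18 m → arm 1.18 m, τ = 330 × 1.18 = 389.4 N·m clockwise.
Hanging mass: 42.1 × 10 = 421 N down at 1.53 m → arm 1.53 m, τ = 421 × 1.53 = 644.1 N·m clockwise.
Total clockwise load moment = 1425 N·m.
The cable tension T acts at 3.37 m; only its component perpendicular to the rod, T sinθ, produces torque. sinθ = h/√(h²+d²) = 1.86/√(1.86²+3.37²) = 0.4832.
Στ = 0 ⇒ T × 3.37 × 0.4832 = 1425 ⇒ T = 1425 / 1.628 = 875 N.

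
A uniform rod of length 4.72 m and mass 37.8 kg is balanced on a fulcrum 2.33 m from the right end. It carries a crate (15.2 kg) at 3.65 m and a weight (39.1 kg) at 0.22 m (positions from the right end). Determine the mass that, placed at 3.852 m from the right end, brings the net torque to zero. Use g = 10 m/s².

Sum moments about the fulcrum (at 2.33 m from the right end) (the support reaction has zero arm there).
Beam weight: 37.8 × 10 = 378 N down at 2.36 m → arm 0.03 m, τ = 378 × 0.03 = 11.34 N·m counterclockwise.
Crate: 15.2 × 10 = 152 N down at 3.65 m → arm 1.32 m, τ = 152 × 1.32 = 200.6 N·m counterclockwise.
Weight: 39.1 × 10 = 391 N down at 0.22 m → arm 2.11 m, τ = 391 × 2.11 = 825 N·m clockwise.
Net moment of known loads = 613.1 N·m clockwise.
An unknown mass m at 3.852 m has arm 1.522 m; its moment is m·g·1.522 counterclockwise.
Balancing moments: m × 10 × 1.522 = 613.1, giving m = 613.1 / (10 × 1.522) = 40.3 kg.

m ≈ 40.3 kg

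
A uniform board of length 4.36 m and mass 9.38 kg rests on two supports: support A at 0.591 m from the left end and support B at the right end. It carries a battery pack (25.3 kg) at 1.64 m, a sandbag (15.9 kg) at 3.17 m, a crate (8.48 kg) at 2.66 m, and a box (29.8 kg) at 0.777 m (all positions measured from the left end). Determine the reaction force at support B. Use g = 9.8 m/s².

Take moments about support A.
Beam weight: 9.38 × 9.8 = 91.92 N down at 2.18 m → arm 1.589 m, τ = 91.92 × 1.589 = 146.1 N·m clockwise.
Battery pack: 25.3 × 9.8 = 247.9 N down at 1.64 m → arm 1.049 m, τ = 247.9 × 1.049 = 260 N·m clockwise.
Sandbag: 15.9 × 9.8 = 155.8 N down at 3.17 m → arm 2.579 m, τ = 155.8 × 2.579 = 401.8 N·m clockwise.
Crate: 8.48 × 9.8 = 83.1 N down at 2.66 m → arm 2.069 m, τ = 83.1 × 2.069 = 171.9 N·m clockwise.
Box: 29.8 × 9.8 = 292 N down at 0.777 m → arm 0.186 m, τ = 292 × 0.186 = 54.31 N·m clockwise.
Net load moment about support A = 1034 N·m clockwise.
Reaction R at support B is upward at 4.36 m, arm 3.769 m → moment R × 3.769 counterclockwise.
Balancing moments: R × 3.769 = 1034, giving R = 274 N.

R_B ≈ 274 N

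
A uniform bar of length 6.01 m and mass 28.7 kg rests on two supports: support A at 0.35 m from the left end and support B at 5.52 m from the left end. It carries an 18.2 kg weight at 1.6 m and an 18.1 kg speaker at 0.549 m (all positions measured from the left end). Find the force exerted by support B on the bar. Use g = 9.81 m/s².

Sum moments about support A (its reaction then has zero moment arm).
Beam weight: 28.7 × 9.81 = 281.5 N down at 3.005 m → arm 2.655 m, τ = 281.5 × 2.655 = 747.4 N·m clockwise.
Weight: 18.2 × 9.81 = 178.5 N down at 1.6 m → arm 1.25 m, τ = 178.5 × 1.25 = 223.1 N·m clockwise.
Speaker: 18.1 × 9.81 = 177.6 N down at 0.549 m → arm 0.199 m, τ = 177.6 × 0.199 = 35.34 N·m clockwise.
Net load moment about support A = 1006 N·m clockwise.
Reaction R at support B is upward at 5.52 m, arm 5.17 m → moment R × 5.17 counterclockwise.
Στ = 0 ⇒ R × 5.17 = 1006 ⇒ R = 195 N.

R_B ≈ 195 N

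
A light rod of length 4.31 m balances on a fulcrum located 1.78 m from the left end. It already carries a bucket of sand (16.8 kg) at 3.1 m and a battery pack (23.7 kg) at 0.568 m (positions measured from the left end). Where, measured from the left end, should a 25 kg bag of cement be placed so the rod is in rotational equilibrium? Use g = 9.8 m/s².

x ≈ 2.04 m from the left end

Choose the fulcrum (at 1.78 m from the left end) as the axis so the support reaction has zero arm there.
Bucket of sand: 16.8 × 9.8 = 164.6 N down at 3.1 m → arm 1.32 m, τ = 164.6 × 1.32 = 217.3 N·m clockwise.
Battery pack: 23.7 × 9.8 = 232.3 N down at 0.568 m → arm 1.212 m, τ = 232.3 × 1.212 = 281.5 N·m counterclockwise.
Net moment of existing loads = 64.2 N·m counterclockwise.
The bag of cement weighs 25 × 9.8 = 245 N and must supply an equal clockwise moment, so its lever arm about the fulcrum is 64.2 / 245 = 0.262 m.
That puts it at 1.78 + 0.262 = 2.04 m from the left end.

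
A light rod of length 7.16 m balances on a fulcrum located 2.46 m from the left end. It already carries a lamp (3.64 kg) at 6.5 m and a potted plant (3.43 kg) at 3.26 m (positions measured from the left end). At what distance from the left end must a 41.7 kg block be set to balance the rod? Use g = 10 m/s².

About the fulcrum (at 2.46 m from the left end):
Lamp: 3.64 × 10 = 36.4 N down at 6.5 m → arm 4.04 m, τ = 36.4 × 4.04 = 147.1 N·m clockwise.
Potted plant: 3.43 × 10 = 34.3 N down at 3.26 m → arm 0.8 m, τ = 34.3 × 0.8 = 27.44 N·m clockwise.
Net moment of existing loads = 174.5 N·m clockwise.
The block weighs 41.7 × 10 = 417 N and must supply an equal counterclockwise moment, so its lever arm about the fulcrum is 174.5 / 417 = 0.418 m.
That puts it at 2.46 − 0.418 = 2.04 m from the left end.

x ≈ 2.04 m from the left end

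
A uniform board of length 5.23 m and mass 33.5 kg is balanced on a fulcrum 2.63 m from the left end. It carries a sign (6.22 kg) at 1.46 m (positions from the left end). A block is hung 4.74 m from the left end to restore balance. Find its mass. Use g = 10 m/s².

Take moments about the fulcrum (at 2.63 m from the left end).
Beam weight: 33.5 × 10 = 335 N down at 2.615 m → arm 0.015 m, τ = 335 × 0.015 = 5.025 N·m counterclockwise.
Sign: 6.22 × 10 = 62.2 N down at 1.46 m → arm 1.17 m, τ = 62.2 × 1.17 = 72.77 N·m counterclockwise.
Net moment of known loads = 77.8 N·m counterclockwise.
An unknown mass m at 4.74 m has arm 2.11 m; its moment is m·g·2.11 clockwise.
For rotational equilibrium, m × 10 × 2.11 = 77.8, so m = 77.8 / (10 × 2.11) = 3.69 kg.

m ≈ 3.69 kg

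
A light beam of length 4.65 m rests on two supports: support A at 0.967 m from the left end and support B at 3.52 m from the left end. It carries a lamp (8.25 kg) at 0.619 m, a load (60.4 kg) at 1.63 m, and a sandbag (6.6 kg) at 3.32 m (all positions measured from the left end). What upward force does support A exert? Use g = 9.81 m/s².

About support B:
Lamp: 8.25 × 9.81 = 80.93 N down at 0.619 m → arm 2.901 m, τ = 80.93 × 2.901 = 234.8 N·m counterclockwise.
Load: 60.4 × 9.81 = 592.5 N down at 1.63 m → arm 1.89 m, τ = 592.5 × 1.89 = 1120 N·m counterclockwise.
Sandbag: 6.6 × 9.81 = 64.75 N down at 3.32 m → arm 0.2 m, τ = 64.75 × 0.2 = 12.95 N·m counterclockwise.
Net load moment about support B = 1368 N·m counterclockwise.
Reaction R at support A is upward at 0.967 m, arm 2.553 m → moment R × 2.553 clockwise.
Στ = 0 ⇒ R × 2.553 = 1368 ⇒ R = 536 N.

R_A ≈ 536 N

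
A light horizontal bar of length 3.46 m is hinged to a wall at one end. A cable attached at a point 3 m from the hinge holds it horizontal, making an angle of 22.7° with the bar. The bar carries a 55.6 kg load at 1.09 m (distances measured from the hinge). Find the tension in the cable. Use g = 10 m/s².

About the hinge:
Load: 55.6 × 10 = 556 N down at 1.09 m → arm 1.09 m, τ = 556 × 1.09 = 606 N·m clockwise.
Total clockwise load moment = 606 N·m.
The cable tension T acts at 3 m; only its component perpendicular to the bar, T sinθ, produces torque. sin 22.7° = 0.3859.
For rotational equilibrium, T × 3 × 0.3859 = 606, so T = 606 / 1.158 = 523 N.

T ≈ 523 N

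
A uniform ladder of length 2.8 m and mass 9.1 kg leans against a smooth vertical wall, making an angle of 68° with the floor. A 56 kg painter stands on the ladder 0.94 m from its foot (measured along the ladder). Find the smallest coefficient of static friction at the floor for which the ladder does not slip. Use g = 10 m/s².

μ_min ≈ 0.145

About the foot of the ladder:
Ladder weight 9.1×10 = 91 N acts at 1.4 m along the ladder; its horizontal arm is 1.4·cos68° = 0.5244 m → τ = 47.72 N·m clockwise.
Painter: 56×10 = 560 N at 0.94 m → arm 0.3521 m → τ = 197.2 N·m clockwise.
Wall normal N acts horizontally at the top; its moment arm is the height L sinθ = 2.8·sin68° = 2.596 m, counterclockwise.
Στ = 0 ⇒ N × 2.596 = 244.9 ⇒ N = 94.34 N.
ΣFx = 0 ⇒ f = N_wall = 94.34 N. ΣFy = 0 ⇒ N_floor = 651 N.
μ_min = f / N_floor = 94.34 / 651 = 0.145.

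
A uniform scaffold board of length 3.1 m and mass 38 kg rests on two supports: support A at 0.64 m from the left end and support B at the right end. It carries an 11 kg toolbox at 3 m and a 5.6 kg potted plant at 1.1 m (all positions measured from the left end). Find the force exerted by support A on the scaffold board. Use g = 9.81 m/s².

About support B:
Beam weight: 38 × 9.81 = 372.8 N down at 1.55 m → arm 1.55 m, τ = 372.8 × 1.55 = 577.8 N·m counterclockwise.
Toolbox: 11 × 9.81 = 107.9 N down at 3 m → arm 0.1 m, τ = 107.9 × 0.1 = 10.79 N·m counterclockwise.
Potted plant: 5.6 × 9.81 = 54.94 N down at 1.1 m → arm 2 m, τ = 54.94 × 2 = 109.9 N·m counterclockwise.
Net load moment about support B = 698.5 N·m counterclockwise.
Reaction R at support A is upward at 0.64 m, arm 2.46 m → moment R × 2.46 clockwise.
Balancing moments: R × 2.46 = 698.5, giving R = 284 N.

R_A ≈ 284 N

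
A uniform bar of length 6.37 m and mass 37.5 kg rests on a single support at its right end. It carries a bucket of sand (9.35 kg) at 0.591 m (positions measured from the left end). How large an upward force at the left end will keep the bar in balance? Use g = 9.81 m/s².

F ≈ 267 N

About the right end:
Beam weight: 37.5 × 9.81 = 367.9 N down at 3.185 m → arm 3.185 m, τ = 367.9 × 3.185 = 1172 N·m counterclockwise.
Bucket of sand: 9.35 × 9.81 = 91.72 N down at 0.591 m → arm 5.779 m, τ = 91.72 × 5.779 = 530 N·m counterclockwise.
Net moment of the loads = 1702 N·m counterclockwise.
The upward force F acts at the left end, arm 6.37 m, giving F × 6.37 clockwise.
For rotational equilibrium, F × 6.37 = 1702, so F = 1702 / 6.37 = 267 N.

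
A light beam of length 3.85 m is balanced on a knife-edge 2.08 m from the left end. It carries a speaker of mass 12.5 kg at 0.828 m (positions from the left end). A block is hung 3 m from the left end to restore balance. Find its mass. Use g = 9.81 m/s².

Take moments about the knife-edge (at 2.08 m from the left end).
Speaker: 12.5 × 9.81 = 122.6 N down at 0.828 m → arm 1.252 m, τ = 122.6 × 1.252 = 153.5 N·m counterclockwise.
Net moment of known loads = 153.5 N·m counterclockwise.
An unknown mass m at 3 m has arm 0.92 m; its moment is m·g·0.92 clockwise.
Στ = 0 ⇒ m × 9.81 × 0.92 = 153.5 ⇒ m = 153.5 / (9.81 × 0.92) = 17 kg.

m ≈ 17 kg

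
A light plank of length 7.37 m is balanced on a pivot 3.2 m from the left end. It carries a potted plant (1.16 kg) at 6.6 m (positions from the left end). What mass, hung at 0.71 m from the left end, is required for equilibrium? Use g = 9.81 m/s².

m ≈ 1.58 kg

Choose the pivot (at 3.2 m from the left end) as the axis so the support reaction has zero arm there.
Potted plant: 1.16 × 9.81 = 11.38 N down at 6.6 m → arm 3.4 m, τ = 11.38 × 3.4 = 38.69 N·m clockwise.
Net moment of known loads = 38.69 N·m clockwise.
An unknown mass m at 0.71 m has arm 2.49 m; its moment is m·g·2.49 counterclockwise.
Setting net torque to zero: m × 9.81 × 2.49 = 38.69 → m = 38.69 / (9.81 × 2.49) = 1.58 kg.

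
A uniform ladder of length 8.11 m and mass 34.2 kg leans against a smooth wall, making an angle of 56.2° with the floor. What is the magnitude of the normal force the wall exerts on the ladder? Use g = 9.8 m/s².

Choose the foot of the ladder as the axis so the floor normal and friction both act there and drop out.
Ladder weight 34.2×9.8 = 335.2 N acts at 4.055 m along the ladder; its horizontal arm is 4.055·cos56.2° = 2.256 m → τ = 756.2 N·m clockwise.
Wall normal N acts horizontally at the top; its moment arm is the height L sinθ = 8.11·sin56.2° = 6.739 m, counterclockwise.
Στ = 0 ⇒ N × 6.739 = 756.2 ⇒ N = 112 N.

N_wall ≈ 112 N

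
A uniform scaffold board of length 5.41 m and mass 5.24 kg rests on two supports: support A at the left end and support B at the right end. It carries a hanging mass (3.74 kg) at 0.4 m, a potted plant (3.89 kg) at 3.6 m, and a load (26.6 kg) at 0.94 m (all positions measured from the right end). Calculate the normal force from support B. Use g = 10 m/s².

R_B ≈ 294 N

Choose support A as the axis so its reaction then has zero moment arm.
Beam weight: 5.24 × 10 = 52.4 N down at 2.705 m → arm 2.705 m, τ = 52.4 × 2.705 = 141.7 N·m clockwise.
Hanging mass: 3.74 × 10 = 37.4 N down at 0.4 m → arm 5.01 m, τ = 37.4 × 5.01 = 187.4 N·m clockwise.
Potted plant: 3.89 × 10 = 38.9 N down at 3.6 m → arm 1.81 m, τ = 38.9 × 1.81 = 70.41 N·m clockwise.
Load: 26.6 × 10 = 266 N down at 0.94 m → arm 4.47 m, τ = 266 × 4.47 = 1189 N·m clockwise.
Net load moment about support A = 1589 N·m clockwise.
Reaction R at support B is upward at 0 m, arm 5.41 m → moment R × 5.41 counterclockwise.
Στ = 0 ⇒ R × 5.41 = 1589 ⇒ R = 294 N.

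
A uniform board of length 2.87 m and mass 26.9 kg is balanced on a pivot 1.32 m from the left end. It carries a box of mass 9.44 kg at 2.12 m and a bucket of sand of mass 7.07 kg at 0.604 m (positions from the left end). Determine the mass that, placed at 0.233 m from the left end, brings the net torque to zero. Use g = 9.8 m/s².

m ≈ 5.14 kg

Taking torques about the pivot (at 1.32 m from the left end):
Beam weight: 26.9 × 9.8 = 263.6 N down at 1.435 m → arm 0.115 m, τ = 263.6 × 0.115 = 30.31 N·m clockwise.
Box: 9.44 × 9.8 = 92.51 N down at 2.12 m → arm 0.8 m, τ = 92.51 × 0.8 = 74.01 N·m clockwise.
Bucket of sand: 7.07 × 9.8 = 69.29 N down at 0.604 m → arm 0.716 m, τ = 69.29 × 0.716 = 49.61 N·m counterclockwise.
Net moment of known loads = 54.71 N·m clockwise.
An unknown mass m at 0.233 m has arm 1.087 m; its moment is m·g·1.087 counterclockwise.
Setting net torque to zero: m × 9.8 × 1.087 = 54.71 → m = 54.71 / (9.8 × 1.087) = 5.14 kg.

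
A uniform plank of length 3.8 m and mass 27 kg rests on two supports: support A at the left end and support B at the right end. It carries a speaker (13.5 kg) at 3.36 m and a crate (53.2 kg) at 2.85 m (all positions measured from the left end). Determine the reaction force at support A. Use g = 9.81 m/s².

R_A ≈ 278 N

Sum moments about support B (its reaction then has zero moment arm).
Beam weight: 27 × 9.81 = 264.9 N down at 1.9 m → arm 1.9 m, τ = 264.9 × 1.9 = 503.3 N·m counterclockwise.
Speaker: 13.5 × 9.81 = 132.4 N down at 3.36 m → arm 0.44 m, τ = 132.4 × 0.44 = 58.26 N·m counterclockwise.
Crate: 53.2 × 9.81 = 521.9 N down at 2.85 m → arm 0.95 m, τ = 521.9 × 0.95 = 495.8 N·m counterclockwise.
Net load moment about support B = 1057 N·m counterclockwise.
Reaction R at support A is upward at 0 m, arm 3.8 m → moment R × 3.8 clockwise.
Στ = 0 ⇒ R × 3.8 = 1057 ⇒ R = 278 N.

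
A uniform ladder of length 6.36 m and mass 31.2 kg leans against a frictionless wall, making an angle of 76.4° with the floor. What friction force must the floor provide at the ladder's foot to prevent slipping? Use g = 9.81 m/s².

f ≈ 37 N

Taking torques about the foot of the ladder:
Ladder weight 31.2×9.81 = 306.1 N acts at 3.18 m along the ladder; its horizontal arm is 3.18·cos76.4° = 0.7478 m → τ = 228.9 N·m clockwise.
Wall normal N acts horizontally at the top; its moment arm is the height L sinθ = 6.36·sin76.4° = 6.182 m, counterclockwise.
Setting net torque to zero: N × 6.182 = 228.9 → N = 37 N.
ΣFx = 0: friction at the foot balances the wall's push, so f = N_wall = 37 N.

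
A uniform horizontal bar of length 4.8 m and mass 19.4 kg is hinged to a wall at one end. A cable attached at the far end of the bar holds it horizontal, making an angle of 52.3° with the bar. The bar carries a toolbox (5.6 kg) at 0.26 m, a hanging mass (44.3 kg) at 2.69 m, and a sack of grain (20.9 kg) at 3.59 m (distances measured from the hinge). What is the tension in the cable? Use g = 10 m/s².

T ≈ 638 N

Taking torques about the hinge:
Beam weight: 19.4 × 10 = 194 N down at 2.4 m → arm 2.4 m, τ = 194 × 2.4 = 465.6 N·m clockwise.
Toolbox: 5.6 × 10 = 56 N down at 0.26 m → arm 0.26 m, τ = 56 × 0.26 = 14.56 N·m clockwise.
Hanging mass: 44.3 × 10 = 443 N down at 2.69 m → arm 2.69 m, τ = 443 × 2.69 = 1192 N·m clockwise.
Sack of grain: 20.9 × 10 = 209 N down at 3.59 m → arm 3.59 m, τ = 209 × 3.59 = 750.3 N·m clockwise.
Total clockwise load moment = 2422 N·m.
The cable tension T acts at 4.8 m; only its component perpendicular to the bar, T sinθ, produces torque. sin 52.3° = 0.7912.
Balancing moments: T × 4.8 × 0.7912 = 2422, giving T = 2422 / 3.798 = 638 N.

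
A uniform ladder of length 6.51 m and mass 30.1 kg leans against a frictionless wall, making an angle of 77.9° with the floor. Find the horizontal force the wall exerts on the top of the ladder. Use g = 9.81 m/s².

N_wall ≈ 31.7 N

Take moments about the foot of the ladder.
Ladder weight 30.1×9.81 = 295.3 N acts at 3.255 m along the ladder; its horizontal arm is 3.255·cos77.9° = 0.6823 m → τ = 201.5 N·m clockwise.
Wall normal N acts horizontally at the top; its moment arm is the height L sinθ = 6.51·sin77.9° = 6.365 m, counterclockwise.
Balancing moments: N × 6.365 = 201.5, giving N = 31.7 N.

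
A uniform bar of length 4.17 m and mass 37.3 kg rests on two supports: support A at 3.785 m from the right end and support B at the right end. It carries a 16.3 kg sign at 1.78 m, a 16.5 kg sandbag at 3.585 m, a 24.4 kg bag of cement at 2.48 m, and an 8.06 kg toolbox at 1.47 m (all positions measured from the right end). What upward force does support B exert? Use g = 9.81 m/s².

Taking torques about support A:
Beam weight: 37.3 × 9.81 = 365.9 N down at 2.085 m → arm 1.7 m, τ = 365.9 × 1.7 = 622 N·m clockwise.
Sign: 16.3 × 9.81 = 159.9 N down at 1.78 m → arm 2.005 m, τ = 159.9 × 2.005 = 320.6 N·m clockwise.
Sandbag: 16.5 × 9.81 = 161.9 N down at 3.585 m → arm 0.2 m, τ = 161.9 × 0.2 = 32.38 N·m clockwise.
Bag of cement: 24.4 × 9.81 = 239.4 N down at 2.48 m → arm 1.305 m, τ = 239.4 × 1.305 = 312.4 N·m clockwise.
Toolbox: 8.06 × 9.81 = 79.07 N down at 1.47 m → arm 2.315 m, τ = 79.07 × 2.315 = 183 N·m clockwise.
Net load moment about support A = 1470 N·m clockwise.
Reaction R at support B is upward at 0 m, arm 3.785 m → moment R × 3.785 counterclockwise.
Setting net torque to zero: R × 3.785 = 1470 → R = 388 N.

R_B ≈ 388 N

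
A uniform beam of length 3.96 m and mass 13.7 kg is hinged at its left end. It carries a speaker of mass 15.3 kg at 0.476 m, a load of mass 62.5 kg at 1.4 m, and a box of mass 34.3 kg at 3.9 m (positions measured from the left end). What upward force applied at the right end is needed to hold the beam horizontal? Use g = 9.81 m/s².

F ≈ 633 N

Take moments about the left end.
Beam weight: 13.7 × 9.81 = 134.4 N down at 1.98 m → arm 1.98 m, τ = 134.4 × 1.98 = 266.1 N·m clockwise.
Speaker: 15.3 × 9.81 = 150.1 N down at 0.476 m → arm 0.476 m, τ = 150.1 × 0.476 = 71.45 N·m clockwise.
Load: 62.5 × 9.81 = 613.1 N down at 1.4 m → arm 1.4 m, τ = 613.1 × 1.4 = 858.3 N·m clockwise.
Box: 34.3 × 9.81 = 336.5 N down at 3.9 m → arm 3.9 m, τ = 336.5 × 3.9 = 1312 N·m clockwise.
Net moment of the loads = 2508 N·m clockwise.
The upward force F acts at the right end, arm 3.96 m, giving F × 3.96 counterclockwise.
For rotational equilibrium, F × 3.96 = 2508, so F = 2508 / 3.96 = 633 N.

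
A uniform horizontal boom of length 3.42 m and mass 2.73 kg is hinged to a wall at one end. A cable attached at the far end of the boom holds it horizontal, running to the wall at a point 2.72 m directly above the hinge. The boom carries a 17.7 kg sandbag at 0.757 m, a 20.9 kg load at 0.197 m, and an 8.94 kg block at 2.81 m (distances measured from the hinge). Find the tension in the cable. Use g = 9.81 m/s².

Take moments about the hinge.
Beam weight: 2.73 × 9.81 = 26.78 N down at 1.71 m → arm 1.71 m, τ = 26.78 × 1.71 = 45.79 N·m clockwise.
Sandbag: 17.7 × 9.81 = 173.6 N down at 0.757 m → arm 0.757 m, τ = 173.6 × 0.757 = 131.4 N·m clockwise.
Load: 20.9 × 9.81 = 205 N down at 0.197 m → arm 0.197 m, τ = 205 × 0.197 = 40.39 N·m clockwise.
Block: 8.94 × 9.81 = 87.7 N down at 2.81 m → arm 2.81 m, τ = 87.7 × 2.81 = 246.4 N·m clockwise.
Total clockwise load moment = 464 N·m.
The cable tension T acts at 3.42 m; only its component perpendicular to the boom, T sinθ, produces torque. sinθ = h/√(h²+d²) = 2.72/√(2.72²+3.42²) = 0.6225.
For rotational equilibrium, T × 3.42 × 0.6225 = 464, so T = 464 / 2.129 = 218 N.

T ≈ 218 N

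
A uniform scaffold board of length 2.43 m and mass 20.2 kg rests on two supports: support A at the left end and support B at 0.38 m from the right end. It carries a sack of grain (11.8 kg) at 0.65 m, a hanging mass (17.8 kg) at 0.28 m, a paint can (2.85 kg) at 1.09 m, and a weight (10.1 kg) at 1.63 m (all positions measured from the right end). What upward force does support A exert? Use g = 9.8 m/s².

R_A ≈ 157 N

Sum moments about support B (its reaction then has zero moment arm).
Beam weight: 20.2 × 9.8 = 198 N down at 1.215 m → arm 0.835 m, τ = 198 × 0.835 = 165.3 N·m counterclockwise.
Sack of grain: 11.8 × 9.8 = 115.6 N down at 0.65 m → arm 0.27 m, τ = 115.6 × 0.27 = 31.21 N·m counterclockwise.
Hanging mass: 17.8 × 9.8 = 174.4 N down at 0.28 m → arm 0.1 m, τ = 174.4 × 0.1 = 17.44 N·m clockwise.
Paint can: 2.85 × 9.8 = 27.93 N down at 1.09 m → arm 0.71 m, τ = 27.93 × 0.71 = 19.83 N·m counterclockwise.
Weight: 10.1 × 9.8 = 98.98 N down at 1.63 m → arm 1.25 m, τ = 98.98 × 1.25 = 123.7 N·m counterclockwise.
Net load moment about support B = 322.6 N·m counterclockwise.
Reaction R at support A is upward at 2.43 m, arm 2.05 m → moment R × 2.05 clockwise.
Balancing moments: R × 2.05 = 322.6, giving R = 157 N.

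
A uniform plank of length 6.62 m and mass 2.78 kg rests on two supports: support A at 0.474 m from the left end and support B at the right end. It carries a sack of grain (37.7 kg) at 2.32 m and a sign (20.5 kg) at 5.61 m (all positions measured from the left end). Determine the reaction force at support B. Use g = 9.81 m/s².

R_B ≈ 292 N

Taking torques about support A:
Beam weight: 2.78 × 9.81 = 27.27 N down at 3.31 m → arm 2.836 m, τ = 27.27 × 2.836 = 77.34 N·m clockwise.
Sack of grain: 37.7 × 9.81 = 369.8 N down at 2.32 m → arm 1.846 m, τ = 369.8 × 1.846 = 682.7 N·m clockwise.
Sign: 20.5 × 9.81 = 201.1 N down at 5.61 m → arm 5.136 m, τ = 201.1 × 5.136 = 1033 N·m clockwise.
Net load moment about support A = 1793 N·m clockwise.
Reaction R at support B is upward at 6.62 m, arm 6.146 m → moment R × 6.146 counterclockwise.
Setting net torque to zero: R × 6.146 = 1793 → R = 292 N.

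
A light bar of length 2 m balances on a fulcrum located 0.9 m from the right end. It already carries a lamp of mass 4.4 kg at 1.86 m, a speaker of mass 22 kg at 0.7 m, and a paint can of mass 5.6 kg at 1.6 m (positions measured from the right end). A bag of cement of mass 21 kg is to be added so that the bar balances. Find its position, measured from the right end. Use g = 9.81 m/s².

x ≈ 0.722 m from the right end

About the fulcrum (at 0.9 m from the right end):
Lamp: 4.4 × 9.81 = 43.16 N down at 1.86 m → arm 0.96 m, τ = 43.16 × 0.96 = 41.43 N·m counterclockwise.
Speaker: 22 × 9.81 = 215.8 N down at 0.7 m → arm 0.2 m, τ = 215.8 × 0.2 = 43.16 N·m clockwise.
Paint can: 5.6 × 9.81 = 54.94 N down at 1.6 m → arm 0.7 m, τ = 54.94 × 0.7 = 38.46 N·m counterclockwise.
Net moment of existing loads = 36.73 N·m counterclockwise.
The bag of cement weighs 21 × 9.81 = 206 N and must supply an equal clockwise moment, so its lever arm about the fulcrum is 36.73 / 206 = 0.178 m.
That puts it at 0.9 − 0.178 = 0.722 m from the right end.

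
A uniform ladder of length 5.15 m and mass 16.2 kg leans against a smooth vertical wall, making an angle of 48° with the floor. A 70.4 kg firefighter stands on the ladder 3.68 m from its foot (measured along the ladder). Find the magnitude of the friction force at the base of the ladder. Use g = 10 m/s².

f ≈ 526 N

Sum moments about the foot of the ladder (the floor normal and friction both act there and drop out).
Ladder weight 16.2×10 = 162 N acts at 2.575 m along the ladder; its horizontal arm is 2.575·cos48° = 1.723 m → τ = 279.1 N·m clockwise.
Firefighter: 70.4×10 = 704 N at 3.68 m → arm 2.462 m → τ = 1733 N·m clockwise.
Wall normal N acts horizontally at the top; its moment arm is the height L sinθ = 5.15·sin48° = 3.827 m, counterclockwise.
Balancing moments: N × 3.827 = 2012, giving N = 526 N.
ΣFx = 0: friction at the foot balances the wall's push, so f = N_wall = 526 N.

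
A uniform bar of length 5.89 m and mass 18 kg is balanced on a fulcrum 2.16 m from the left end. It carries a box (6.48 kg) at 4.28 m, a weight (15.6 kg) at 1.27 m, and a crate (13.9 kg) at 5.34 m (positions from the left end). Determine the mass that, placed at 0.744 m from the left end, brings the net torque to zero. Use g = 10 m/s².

Choose the fulcrum (at 2.16 m from the left end) as the axis so the support reaction has zero arm there.
Beam weight: 18 × 10 = 180 N down at 2.945 m → arm 0.785 m, τ = 180 × 0.785 = 141.3 N·m clockwise.
Box: 6.48 × 10 = 64.8 N down at 4.28 m → arm 2.12 m, τ = 64.8 × 2.12 = 137.4 N·m clockwise.
Weight: 15.6 × 10 = 156 N down at 1.27 m → arm 0.89 m, τ = 156 × 0.89 = 138.8 N·m counterclockwise.
Crate: 13.9 × 10 = 139 N down at 5.34 m → arm 3.18 m, τ = 139 × 3.18 = 442 N·m clockwise.
Net moment of known loads = 581.9 N·m clockwise.
An unknown mass m at 0.744 m has arm 1.416 m; its moment is m·g·1.416 counterclockwise.
Στ = 0 ⇒ m × 10 × 1.416 = 581.9 ⇒ m = 581.9 / (10 × 1.416) = 41.1 kg.

m ≈ 41.1 kg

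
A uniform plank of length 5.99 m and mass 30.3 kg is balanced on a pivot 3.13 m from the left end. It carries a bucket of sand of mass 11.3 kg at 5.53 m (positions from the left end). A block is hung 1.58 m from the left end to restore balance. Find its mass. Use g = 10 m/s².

m ≈ 14.9 kg

About the pivot (at 3.13 m from the left end):
Beam weight: 30.3 × 10 = 303 N down at 2.995 m → arm 0.135 m, τ = 303 × 0.135 = 40.91 N·m counterclockwise.
Bucket of sand: 11.3 × 10 = 113 N down at 5.53 m → arm 2.4 m, τ = 113 × 2.4 = 271.2 N·m clockwise.
Net moment of known loads = 230.3 N·m clockwise.
An unknown mass m at 1.58 m has arm 1.55 m; its moment is m·g·1.55 counterclockwise.
For rotational equilibrium, m × 10 × 1.55 = 230.3, so m = 230.3 / (10 × 1.55) = 14.9 kg.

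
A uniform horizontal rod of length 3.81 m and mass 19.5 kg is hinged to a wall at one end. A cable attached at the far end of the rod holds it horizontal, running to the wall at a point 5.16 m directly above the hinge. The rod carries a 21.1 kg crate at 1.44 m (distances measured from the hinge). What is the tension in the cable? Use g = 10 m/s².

T ≈ 220 N

Sum moments about the hinge (the unknown hinge reaction has zero arm there).
Beam weight: 19.5 × 10 = 195 N down at 1.905 m → arm 1.905 m, τ = 195 × 1.905 = 371.5 N·m clockwise.
Crate: 21.1 × 10 = 211 N down at 1.44 m → arm 1.44 m, τ = 211 × 1.44 = 303.8 N·m clockwise.
Total clockwise load moment = 675.3 N·m.
The cable tension T acts at 3.81 m; only its component perpendicular to the rod, T sinθ, produces torque. sinθ = h/√(h²+d²) = 5.16/√(5.16²+3.81²) = 0.8045.
For rotational equilibrium, T × 3.81 × 0.8045 = 675.3, so T = 675.3 / 3.065 = 220 N.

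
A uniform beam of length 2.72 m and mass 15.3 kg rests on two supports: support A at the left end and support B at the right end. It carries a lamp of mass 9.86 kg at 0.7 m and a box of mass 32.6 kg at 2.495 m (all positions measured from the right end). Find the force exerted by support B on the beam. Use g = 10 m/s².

Take moments about support A.
Beam weight: 15.3 × 10 = 153 N down at 1.36 m → arm 1.36 m, τ = 153 × 1.36 = 208.1 N·m clockwise.
Lamp: 9.86 × 10 = 98.6 N down at 0.7 m → arm 2.02 m, τ = 98.6 × 2.02 = 199.2 N·m clockwise.
Box: 32.6 × 10 = 326 N down at 2.495 m → arm 0.225 m, τ = 326 × 0.225 = 73.35 N·m clockwise.
Net load moment about support A = 480.6 N·m clockwise.
Reaction R at support B is upward at 0 m, arm 2.72 m → moment R × 2.72 counterclockwise.
For rotational equilibrium, R × 2.72 = 480.6, so R = 177 N.

R_B ≈ 177 N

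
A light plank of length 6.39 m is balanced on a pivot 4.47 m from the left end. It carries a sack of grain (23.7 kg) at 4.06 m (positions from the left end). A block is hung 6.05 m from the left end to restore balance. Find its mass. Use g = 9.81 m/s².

Choose the pivot (at 4.47 m from the left end) as the axis so the support reaction has zero arm there.
Sack of grain: 23.7 × 9.81 = 232.5 N down at 4.06 m → arm 0.41 m, τ = 232.5 × 0.41 = 95.32 N·m counterclockwise.
Net moment of known loads = 95.32 N·m counterclockwise.
An unknown mass m at 6.05 m has arm 1.58 m; its moment is m·g·1.58 clockwise.
Balancing moments: m × 9.81 × 1.58 = 95.32, giving m = 95.32 / (9.81 × 1.58) = 6.15 kg.

m ≈ 6.15 kg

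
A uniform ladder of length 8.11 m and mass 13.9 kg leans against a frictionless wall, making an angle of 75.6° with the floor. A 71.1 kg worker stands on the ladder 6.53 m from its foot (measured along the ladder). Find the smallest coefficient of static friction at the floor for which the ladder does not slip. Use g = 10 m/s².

μ_min ≈ 0.194

About the foot of the ladder:
Ladder weight 13.9×10 = 139 N acts at 4.055 m along the ladder; its horizontal arm is 4.055·cos75.6° = 1.008 m → τ = 140.1 N·m clockwise.
Worker: 71.1×10 = 711 N at 6.53 m → arm 1.624 m → τ = 1155 N·m clockwise.
Wall normal N acts horizontally at the top; its moment arm is the height L sinθ = 8.11·sin75.6° = 7.855 m, counterclockwise.
For rotational equilibrium, N × 7.855 = 1295, so N = 164.9 N.
ΣFx = 0 ⇒ f = N_wall = 164.9 N. ΣFy = 0 ⇒ N_floor = 850 N.
μ_min = f / N_floor = 164.9 / 850 = 0.194.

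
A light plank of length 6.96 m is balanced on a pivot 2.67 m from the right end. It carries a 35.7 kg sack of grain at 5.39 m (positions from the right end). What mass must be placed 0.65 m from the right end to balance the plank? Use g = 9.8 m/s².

m ≈ 48.1 kg

Take moments about the pivot (at 2.67 m from the right end).
Sack of grain: 35.7 × 9.8 = 349.9 N down at 5.39 m → arm 2.72 m, τ = 349.9 × 2.72 = 951.7 N·m counterclockwise.
Net moment of known loads = 951.7 N·m counterclockwise.
An unknown mass m at 0.65 m has arm 2.02 m; its moment is m·g·2.02 clockwise.
Balancing moments: m × 9.8 × 2.02 = 951.7, giving m = 951.7 / (9.8 × 2.02) = 48.1 kg.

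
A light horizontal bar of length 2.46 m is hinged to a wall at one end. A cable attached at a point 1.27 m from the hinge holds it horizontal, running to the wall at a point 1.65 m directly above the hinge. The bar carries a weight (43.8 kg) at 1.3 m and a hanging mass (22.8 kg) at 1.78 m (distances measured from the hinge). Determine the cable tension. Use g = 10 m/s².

Taking torques about the hinge:
Weight: 43.8 × 10 = 438 N down at 1.3 m → arm 1.3 m, τ = 438 × 1.3 = 569.4 N·m clockwise.
Hanging mass: 22.8 × 10 = 228 N down at 1.78 m → arm 1.78 m, τ = 228 × 1.78 = 405.8 N·m clockwise.
Total clockwise load moment = 975.2 N·m.
The cable tension T acts at 1.27 m; only its component perpendicular to the bar, T sinθ, produces torque. sinθ = h/√(h²+d²) = 1.65/√(1.65²+1.27²) = 0.7924.
Setting net torque to zero: T × 1.27 × 0.7924 = 975.2 → T = 975.2 / 1.006 = 969 N.

T ≈ 969 N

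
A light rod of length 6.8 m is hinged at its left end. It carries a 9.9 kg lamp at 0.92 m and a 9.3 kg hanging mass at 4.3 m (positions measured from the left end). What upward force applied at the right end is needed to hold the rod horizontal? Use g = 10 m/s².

F ≈ 72.2 N

About the left end:
Lamp: 9.9 × 10 = 99 N down at 0.92 m → arm 0.92 m, τ = 99 × 0.92 = 91.08 N·m clockwise.
Hanging mass: 9.3 × 10 = 93 N down at 4.3 m → arm 4.3 m, τ = 93 × 4.3 = 399.9 N·m clockwise.
Net moment of the loads = 491 N·m clockwise.
The upward force F acts at the right end, arm 6.8 m, giving F × 6.8 counterclockwise.
For rotational equilibrium, F × 6.8 = 491, so F = 491 / 6.8 = 72.2 N.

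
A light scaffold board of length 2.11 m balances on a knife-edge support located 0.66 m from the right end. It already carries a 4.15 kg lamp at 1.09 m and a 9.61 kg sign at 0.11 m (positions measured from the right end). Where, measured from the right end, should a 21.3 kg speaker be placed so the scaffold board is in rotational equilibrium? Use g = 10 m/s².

About the knife-edge support (at 0.66 m from the right end):
Lamp: 4.15 × 10 = 41.5 N down at 1.09 m → arm 0.43 m, τ = 41.5 × 0.43 = 17.84 N·m counterclockwise.
Sign: 9.61 × 10 = 96.1 N down at 0.11 m → arm 0.55 m, τ = 96.1 × 0.55 = 52.86 N·m clockwise.
Net moment of existing loads = 35.02 N·m clockwise.
The speaker weighs 21.3 × 10 = 213 N and must supply an equal counterclockwise moment, so its lever arm about the knife-edge support is 35.02 / 213 = 0.164 m.
That puts it at 0.66 + 0.164 = 0.824 m from the right end.

x ≈ 0.824 m from the right end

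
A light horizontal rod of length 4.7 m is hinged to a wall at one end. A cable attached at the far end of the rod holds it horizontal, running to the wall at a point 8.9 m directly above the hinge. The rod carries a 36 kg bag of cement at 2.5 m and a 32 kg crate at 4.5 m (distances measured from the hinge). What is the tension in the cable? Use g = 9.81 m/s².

T ≈ 552 N

Sum moments about the hinge (the unknown hinge reaction has zero arm there).
Bag of cement: 36 × 9.81 = 353.2 N down at 2.5 m → arm 2.5 m, τ = 353.2 × 2.5 = 883 N·m clockwise.
Crate: 32 × 9.81 = 313.9 N down at 4.5 m → arm 4.5 m, τ = 313.9 × 4.5 = 1413 N·m clockwise.
Total clockwise load moment = 2296 N·m.
The cable tension T acts at 4.7 m; only its component perpendicular to the rod, T sinθ, produces torque. sinθ = h/√(h²+d²) = 8.9/√(8.9²+4.7²) = 0.8843.
Στ = 0 ⇒ T × 4.7 × 0.8843 = 2296 ⇒ T = 2296 / 4.156 = 552 N.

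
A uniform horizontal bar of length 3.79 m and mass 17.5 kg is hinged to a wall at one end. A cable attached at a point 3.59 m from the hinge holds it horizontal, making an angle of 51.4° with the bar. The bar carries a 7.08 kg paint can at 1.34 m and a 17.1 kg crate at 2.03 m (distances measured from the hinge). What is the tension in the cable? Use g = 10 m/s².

T ≈ 276 N

Taking torques about the hinge:
Beam weight: 17.5 × 10 = 175 N down at 1.895 m → arm 1.895 m, τ = 175 × 1.895 = 331.6 N·m clockwise.
Paint can: 7.08 × 10 = 70.8 N down at 1.34 m → arm 1.34 m, τ = 70.8 × 1.34 = 94.87 N·m clockwise.
Crate: 17.1 × 10 = 171 N down at 2.03 m → arm 2.03 m, τ = 171 × 2.03 = 347.1 N·m clockwise.
Total clockwise load moment = 773.6 N·m.
The cable tension T acts at 3.59 m; only its component perpendicular to the bar, T sinθ, produces torque. sin 51.4° = 0.7815.
For rotational equilibrium, T × 3.59 × 0.7815 = 773.6, so T = 773.6 / 2.806 = 276 N.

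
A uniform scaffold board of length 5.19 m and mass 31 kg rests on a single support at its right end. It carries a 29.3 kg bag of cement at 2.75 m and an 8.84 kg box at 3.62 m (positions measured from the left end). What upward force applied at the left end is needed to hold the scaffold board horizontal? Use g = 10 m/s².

Choose the right end as the axis so the unknown pivot reaction has zero arm there.
Beam weight: 31 × 10 = 310 N down at 2.595 m → arm 2.595 m, τ = 310 × 2.595 = 804.5 N·m counterclockwise.
Bag of cement: 29.3 × 10 = 293 N down at 2.75 m → arm 2.44 m, τ = 293 × 2.44 = 714.9 N·m counterclockwise.
Box: 8.84 × 10 = 88.4 N down at 3.62 m → arm 1.57 m, τ = 88.4 × 1.57 = 138.8 N·m counterclockwise.
Net moment of the loads = 1658 N·m counterclockwise.
The upward force F acts at the left end, arm 5.19 m, giving F × 5.19 clockwise.
Balancing moments: F × 5.19 = 1658, giving F = 1658 / 5.19 = 319 N.

F ≈ 319 N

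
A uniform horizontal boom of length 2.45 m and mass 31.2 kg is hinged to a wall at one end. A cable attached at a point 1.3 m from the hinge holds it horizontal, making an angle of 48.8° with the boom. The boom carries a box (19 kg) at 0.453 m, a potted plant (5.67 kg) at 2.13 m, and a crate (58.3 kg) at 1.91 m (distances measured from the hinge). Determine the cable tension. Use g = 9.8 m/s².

Taking torques about the hinge:
Beam weight: 31.2 × 9.8 = 305.8 N down at 1.225 m → arm 1.225 m, τ = 305.8 × 1.225 = 374.6 N·m clockwise.
Box: 19 × 9.8 = 186.2 N down at 0.453 m → arm 0.453 m, τ = 186.2 × 0.453 = 84.35 N·m clockwise.
Potted plant: 5.67 × 9.8 = 55.57 N down at 2.13 m → arm 2.13 m, τ = 55.57 × 2.13 = 118.4 N·m clockwise.
Crate: 58.3 × 9.8 = 571.3 N down at 1.91 m → arm 1.91 m, τ = 571.3 × 1.91 = 1091 N·m clockwise.
Total clockwise load moment = 1668 N·m.
The cable tension T acts at 1.3 m; only its component perpendicular to the boom, T sinθ, produces torque. sin 48.8° = 0.7524.
Στ = 0 ⇒ T × 1.3 × 0.7524 = 1668 ⇒ T = 1668 / 0.9781 = 1710 N.

T ≈ 1710 N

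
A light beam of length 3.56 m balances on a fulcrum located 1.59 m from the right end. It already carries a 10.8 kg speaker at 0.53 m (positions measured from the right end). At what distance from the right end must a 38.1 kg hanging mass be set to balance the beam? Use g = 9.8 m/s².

Taking torques about the fulcrum (at 1.59 m from the right end):
Speaker: 10.8 × 9.8 = 105.8 N down at 0.53 m → arm 1.06 m, τ = 105.8 × 1.06 = 112.1 N·m clockwise.
Net moment of existing loads = 112.1 N·m clockwise.
The hanging mass weighs 38.1 × 9.8 = 373.4 N and must supply an equal counterclockwise moment, so its lever arm about the fulcrum is 112.1 / 373.4 = 0.3 m.
That puts it at 1.59 + 0.3 = 1.89 m from the right end.

x ≈ 1.89 m from the right end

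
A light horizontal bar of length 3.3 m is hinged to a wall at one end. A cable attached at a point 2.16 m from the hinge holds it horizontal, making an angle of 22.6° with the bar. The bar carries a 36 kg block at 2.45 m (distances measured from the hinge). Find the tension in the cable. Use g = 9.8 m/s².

T ≈ 1040 N

About the hinge:
Block: 36 × 9.8 = 352.8 N down at 2.45 m → arm 2.45 m, τ = 352.8 × 2.45 = 864.4 N·m clockwise.
Total clockwise load moment = 864.4 N·m.
The cable tension T acts at 2.16 m; only its component perpendicular to the bar, T sinθ, produces torque. sin 22.6° = 0.3843.
Στ = 0 ⇒ T × 2.16 × 0.3843 = 864.4 ⇒ T = 864.4 / 0.8301 = 1040 N.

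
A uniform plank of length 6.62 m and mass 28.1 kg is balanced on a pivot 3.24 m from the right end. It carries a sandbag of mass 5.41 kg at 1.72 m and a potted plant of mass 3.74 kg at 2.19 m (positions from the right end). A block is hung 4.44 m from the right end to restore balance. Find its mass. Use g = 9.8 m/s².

m ≈ 8.49 kg

Take moments about the pivot (at 3.24 m from the right end).
Beam weight: 28.1 × 9.8 = 275.4 N down at 3.31 m → arm 0.07 m, τ = 275.4 × 0.07 = 19.28 N·m counterclockwise.
Sandbag: 5.41 × 9.8 = 53.02 N down at 1.72 m → arm 1.52 m, τ = 53.02 × 1.52 = 80.59 N·m clockwise.
Potted plant: 3.74 × 9.8 = 36.65 N down at 2.19 m → arm 1.05 m, τ = 36.65 × 1.05 = 38.48 N·m clockwise.
Net moment of known loads = 99.79 N·m clockwise.
An unknown mass m at 4.44 m has arm 1.2 m; its moment is m·g·1.2 counterclockwise.
Στ = 0 ⇒ m × 9.8 × 1.2 = 99.79 ⇒ m = 99.79 / (9.8 × 1.2) = 8.49 kg.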